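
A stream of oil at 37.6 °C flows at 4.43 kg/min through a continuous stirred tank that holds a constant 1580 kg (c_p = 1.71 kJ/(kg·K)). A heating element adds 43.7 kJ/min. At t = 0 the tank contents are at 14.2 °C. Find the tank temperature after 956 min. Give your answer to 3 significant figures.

M c_p dT/dt = ṁ c_p (T_in − T) + Q̇.
Rearrange: dT/dt = (T_ss − T)/τ with τ = M/ṁ = 356.66 min and T_ss = T_in + Q̇/(ṁ c_p) = 43.369 °C.
T approaches T_ss exponentially: T(t) = T_ss + (T₀ − T_ss) e^(−t/τ).
T(956) = 43.369 + (-29.169)·e^(−956/356.66) = 43.369 + (-29.169)·0.068534 = 41.370 °C.

41.4 °C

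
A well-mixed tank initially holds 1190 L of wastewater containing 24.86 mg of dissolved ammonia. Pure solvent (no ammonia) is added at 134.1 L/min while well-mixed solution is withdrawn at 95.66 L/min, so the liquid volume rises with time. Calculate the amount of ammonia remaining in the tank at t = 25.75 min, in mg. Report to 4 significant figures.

Total volume: dV/dt = Q_in − Q_out = 38.4400 L/min, so V(t) = 1190 + 38.4400 t and V(25.75) = 2179.83 L.
No ammonia enters, so dm/dt = −Q_out · (m/V).
dm/m = −Q_out dt/(V₀ + 38.4400 t); integrating gives ln(m/m₀) = −(Q_out/(Q_in−Q_out)) ln(V/V₀).
m = m₀ (V₀/V)^(Q_out/(Q_in−Q_out)) = 24.86 × (1190/2179.83)^(2.48855) = 5.51215 mg.

5.512 mg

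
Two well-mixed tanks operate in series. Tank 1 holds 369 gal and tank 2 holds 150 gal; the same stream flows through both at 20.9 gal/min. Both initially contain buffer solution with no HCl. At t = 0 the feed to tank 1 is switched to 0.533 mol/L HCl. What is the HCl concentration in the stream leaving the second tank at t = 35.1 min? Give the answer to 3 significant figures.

0.413 mol/L

Time constants: τᵢ = Vᵢ/Q for each well-mixed tank.
τ₁ = 369/20.9 = 17.656 min; τ₂ = 150/20.9 = 7.1770 min.
Solving the cascade with C₁(0)=C₂(0)=0 gives C₂(t) = C_in[1 − (τ₁ e^(−t/τ₁) − τ₂ e^(−t/τ₂))/(τ₁ − τ₂)].
At t = 35.1: e^(−t/τ₁) = 0.13696, e^(−t/τ₂) = 0.0075169.
C₂ = 0.533·[1 − (17.656·0.13696 − 7.1770·0.0075169)/(10.478)] = 0.533·0.77438 = 0.41274 mol/L.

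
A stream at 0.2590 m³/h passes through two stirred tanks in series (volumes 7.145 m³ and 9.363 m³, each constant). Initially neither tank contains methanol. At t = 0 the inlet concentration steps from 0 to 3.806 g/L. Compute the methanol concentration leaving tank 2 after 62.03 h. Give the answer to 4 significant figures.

Species balance on tank i: dCᵢ/dt = (Cᵢ₋₁ − Cᵢ)/τᵢ with τᵢ = Vᵢ/Q.
τ₁ = 7.145/0.2590 = 27.5869 h; τ₂ = 9.363/0.2590 = 36.1506 h.
Solving the cascade with C₁(0)=C₂(0)=0 gives C₂(t) = C_in[1 − (τ₁ e^(−t/τ₁) − τ₂ e^(−t/τ₂))/(τ₁ − τ₂)].
At t = 62.03: e^(−t/τ₁) = 0.105554, e^(−t/τ₂) = 0.179806.
C₂ = 3.806·[1 − (27.5869·0.105554 − 36.1506·0.179806)/(-8.56371)] = 3.806·0.581002 = 2.21129 g/L.

2.211 g/L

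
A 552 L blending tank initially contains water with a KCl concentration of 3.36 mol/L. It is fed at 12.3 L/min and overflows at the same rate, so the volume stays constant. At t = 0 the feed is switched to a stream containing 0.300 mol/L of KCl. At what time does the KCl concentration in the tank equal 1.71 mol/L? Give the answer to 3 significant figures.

34.8 min

Species balance on the tank: V dC/dt = Q(C_in − C), so τ = V/Q = 44.878 min.
C(t) = C_in + (C₀ − C_in) e^(−t/τ). Set C = 1.71 and solve for t:
e^(−t/τ) = (C − C_in)/(C₀ − C_in) = (1.71 − 0.300)/(3.36 − 0.300) = 0.46078
t = −τ ln(…) = 44.878 × 0.77483 = 34.773 min.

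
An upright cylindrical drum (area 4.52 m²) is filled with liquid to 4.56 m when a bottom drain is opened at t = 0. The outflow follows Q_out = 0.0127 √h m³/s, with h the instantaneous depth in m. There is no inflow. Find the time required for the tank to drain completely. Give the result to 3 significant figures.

A dh/dt = −Q_out = −0.0127 √h.
∫ h^(−1/2) dh = −(0.0127/A) ∫ dt, giving 2√h = 2√h₀ − (0.0127/A) t.
Set h = 0: 2√h₀ = (0.0127/A) t_empty ⇒ t_empty = 2A√h₀/0.0127.
t_empty = 2·4.52·√4.56/0.0127 = 9.0400·2.1354/0.0127 = 1520.0 s.

1520 s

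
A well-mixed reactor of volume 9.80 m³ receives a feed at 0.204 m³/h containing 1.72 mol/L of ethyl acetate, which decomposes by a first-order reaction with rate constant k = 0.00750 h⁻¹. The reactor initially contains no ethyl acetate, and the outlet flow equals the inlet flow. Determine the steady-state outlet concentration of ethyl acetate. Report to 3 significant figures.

1.26 mol/L

V dC/dt = Q(C_in − C) − k V C.
Steady state (dC/dt = 0): C_ss = Q C_in/(Q + kV) = C_in/(1 + kV/Q).
C_ss = 0.204·1.72/(0.204 + 0.00750·9.80) = 0.35088/0.27750 = 1.2644 mol/L.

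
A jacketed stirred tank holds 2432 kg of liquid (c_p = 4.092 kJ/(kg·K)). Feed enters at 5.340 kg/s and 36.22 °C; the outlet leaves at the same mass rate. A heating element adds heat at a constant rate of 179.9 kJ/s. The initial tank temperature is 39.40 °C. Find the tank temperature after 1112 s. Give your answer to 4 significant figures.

Energy balance: M c_p dT/dt = ṁ c_p (T_in − T) + 179.9.
τ = M/ṁ = 455.431 s; T_ss = T_in + Q̇/(ṁ c_p) = 36.22 + 179.9/(5.340·4.092) = 44.4529 °C.
This is linear first-order; T(t) = T_ss + (T₀ − T_ss) e^(−t/τ).
T(1112) = 44.4529 + (-5.05293)·e^(−1112/455.431) = 44.4529 + (-5.05293)·0.0870176 = 44.0132 °C.

44.01 °C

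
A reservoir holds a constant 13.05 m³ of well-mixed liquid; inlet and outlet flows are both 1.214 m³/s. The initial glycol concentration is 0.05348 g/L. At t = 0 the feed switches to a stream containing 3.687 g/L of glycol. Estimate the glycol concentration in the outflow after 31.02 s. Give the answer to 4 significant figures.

3.484 g/L

Accumulation = in − out for the solute gives V dC/dt = Q(C_in − C).
Rewrite as dC/dt + C/τ = C_in/τ, τ = V/Q = 10.7496 s.
Solution: C(t) = C_in + (C₀ − C_in) e^(−t/τ).
C(31.02) = 3.687 + (0.05348 − 3.687)·e^(−31.02/10.7496) = 3.687 + (-3.63352)·0.0558162 = 3.48419 g/L.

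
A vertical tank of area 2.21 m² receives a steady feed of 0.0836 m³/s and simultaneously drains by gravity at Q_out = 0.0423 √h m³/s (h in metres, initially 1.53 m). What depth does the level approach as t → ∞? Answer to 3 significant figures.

Level balance: A dh/dt = 0.0836 − 0.0423 √h. Setting dh/dt = 0:
Q_in = 0.0423 √h_ss ⇒ √h_ss = 0.0836/0.0423 = 1.9764.
h_ss = 1.9764² = 3.9060 m. (Since h₀ = 1.53 m < h_ss, the level will rise toward this value.)

3.91 m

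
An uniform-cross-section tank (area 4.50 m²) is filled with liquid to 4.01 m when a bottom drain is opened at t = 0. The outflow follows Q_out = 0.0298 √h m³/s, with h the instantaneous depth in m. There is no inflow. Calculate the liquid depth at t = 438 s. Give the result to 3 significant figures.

With no inflow, A dh/dt = −0.0298 √h.
This is separable: 2 d(√h)/dt = −0.0298/A, so √h = √h₀ − (0.0298/(2A)) t.
√h = √4.01 − 0.0298·438/(2·4.50) = 2.0025 − 1.4503 = 0.55223.
h = 0.55223² = 0.30496 m.

0.305 m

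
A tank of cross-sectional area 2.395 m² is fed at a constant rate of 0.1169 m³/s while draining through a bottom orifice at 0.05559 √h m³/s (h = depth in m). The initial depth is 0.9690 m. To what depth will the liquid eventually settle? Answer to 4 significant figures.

A dh/dt = Q_in − 0.05559 √h. Steady state requires inflow = outflow:
Q_in = 0.05559 √h_ss ⇒ √h_ss = 0.1169/0.05559 = 2.10290.
h_ss = 2.10290² = 4.42217 m. (Since h₀ = 0.9690 m < h_ss, the level will rise toward this value.)

4.422 m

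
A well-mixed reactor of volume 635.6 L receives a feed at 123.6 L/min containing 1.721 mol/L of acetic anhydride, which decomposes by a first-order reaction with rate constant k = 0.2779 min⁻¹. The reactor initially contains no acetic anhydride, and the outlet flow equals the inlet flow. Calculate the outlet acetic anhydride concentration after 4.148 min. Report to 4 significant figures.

Species balance: V dC/dt = Q C_in − Q C − k V C.
This is linear with rate a = Q/V + k = 0.472362 min⁻¹.
C_ss = Q C_in/(Q + kV) = 0.708501 mol/L; C(t) = C_ss + (C₀ − C_ss) e^(−a t).
C(4.148) = 0.708501 + (-0.708501)·e^(−0.472362·4.148) = 0.708501 + (-0.708501)·0.140949 = 0.608639 mol/L.

0.6086 mol/L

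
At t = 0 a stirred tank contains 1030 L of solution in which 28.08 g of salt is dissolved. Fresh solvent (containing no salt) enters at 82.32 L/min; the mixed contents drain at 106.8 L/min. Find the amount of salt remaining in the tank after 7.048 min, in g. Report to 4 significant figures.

Let m(t) be the amount of salt. Volume: V(t) = V₀ + (Q_in − Q_out) t = 1030 − 24.4800 t; V(7.048) = 857.465 L.
Species balance (pure solvent in): dm/dt = −Q_out · m/V(t).
dm/m = −Q_out dt/(V₀ − 24.4800 t); integrating gives ln(m/m₀) = −(Q_out/(Q_in−Q_out)) ln(V/V₀).
m = m₀ (V₀/V)^(Q_out/(Q_in−Q_out)) = 28.08 × (1030/857.465)^(-4.36275) = 12.6192 g.

12.62 g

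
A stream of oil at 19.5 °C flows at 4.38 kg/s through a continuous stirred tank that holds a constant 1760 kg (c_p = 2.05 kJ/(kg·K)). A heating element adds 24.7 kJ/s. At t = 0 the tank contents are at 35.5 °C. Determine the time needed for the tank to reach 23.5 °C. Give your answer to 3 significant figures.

M c_p dT/dt = ṁ c_p (T_in − T) + Q̇.
τ = M/ṁ = 401.83 s; T_ss = T_in + Q̇/(ṁ c_p) = 22.251 °C.
T(t) = T_ss + (T₀ − T_ss) e^(−t/τ). Set T = 23.5:
e^(−t/τ) = (23.5 − 22.251)/(35.5 − 22.251) = 0.094281
t = −401.83 · ln(0.094281) = 948.91 s.

949 s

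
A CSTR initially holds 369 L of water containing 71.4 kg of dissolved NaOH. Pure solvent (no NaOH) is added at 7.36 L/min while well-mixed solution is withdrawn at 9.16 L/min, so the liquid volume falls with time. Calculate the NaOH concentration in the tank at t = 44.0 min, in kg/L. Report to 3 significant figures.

Total volume: dV/dt = Q_in − Q_out = -1.8000 L/min, so V(t) = 369 − 1.8000 t and V(44.0) = 289.80 L.
Solute balance: dm/dt = 0 − Q_out C = −Q_out m/V(t).
dm/m = −Q_out dt/(V₀ − 1.8000 t); integrating gives ln(m/m₀) = −(Q_out/(Q_in−Q_out)) ln(V/V₀).
m = m₀ (V₀/V)^(Q_out/(Q_in−Q_out)) = 71.4 × (369/289.80)^(-5.0889) = 20.880 kg.
C = m/V = 20.880/289.80 = 0.072050 kg/L.

0.0720 kg/L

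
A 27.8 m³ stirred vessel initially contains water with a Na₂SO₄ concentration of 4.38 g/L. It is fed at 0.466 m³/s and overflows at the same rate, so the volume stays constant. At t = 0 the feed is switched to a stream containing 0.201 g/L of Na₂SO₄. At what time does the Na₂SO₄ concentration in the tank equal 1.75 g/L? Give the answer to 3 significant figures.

Species balance on the tank: V dC/dt = Q(C_in − C), so τ = V/Q = 59.657 s.
C(t) = C_in + (C₀ − C_in) e^(−t/τ). Set C = 1.75 and solve for t:
e^(−t/τ) = (C − C_in)/(C₀ − C_in) = (1.75 − 0.201)/(4.38 − 0.201) = 0.37066
t = −τ ln(…) = 59.657 × 0.99246 = 59.207 s.

59.2 s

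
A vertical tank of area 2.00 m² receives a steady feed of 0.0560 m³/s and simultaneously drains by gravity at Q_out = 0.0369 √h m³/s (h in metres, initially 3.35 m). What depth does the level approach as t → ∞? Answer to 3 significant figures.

Mass balance (ρ constant): A dh/dt = Q_in − 0.0369 √h. At steady state dh/dt = 0:
Q_in = 0.0369 √h_ss ⇒ √h_ss = 0.0560/0.0369 = 1.5176.
h_ss = 1.5176² = 2.3032 m. (Since h₀ = 3.35 m > h_ss, the level will fall toward this value.)

2.30 m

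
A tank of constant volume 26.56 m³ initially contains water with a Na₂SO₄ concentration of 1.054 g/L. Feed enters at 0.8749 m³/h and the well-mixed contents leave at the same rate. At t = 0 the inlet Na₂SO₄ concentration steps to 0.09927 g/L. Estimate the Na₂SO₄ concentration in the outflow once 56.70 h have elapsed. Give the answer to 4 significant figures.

0.2468 g/L

Unsteady species balance (constant V, well mixed): V dC/dt = Q(C_in − C).
Rewrite as dC/dt + C/τ = C_in/τ, τ = V/Q = 30.3578 h.
This is linear first-order; C(t) = C_in + (C₀ − C_in) e^(−t/τ).
C(56.70) = 0.09927 + (1.054 − 0.09927)·e^(−56.70/30.3578) = 0.09927 + (0.954730)·0.154474 = 0.246751 g/L.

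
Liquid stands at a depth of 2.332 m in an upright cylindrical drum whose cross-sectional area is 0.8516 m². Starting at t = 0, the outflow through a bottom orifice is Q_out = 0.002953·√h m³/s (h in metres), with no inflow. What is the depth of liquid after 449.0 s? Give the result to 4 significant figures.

A dh/dt = −Q_out = −0.002953 √h.
Separate and integrate: 2(√h − √h₀) = −(0.002953/A) t.
√h = √2.332 − 0.002953·449.0/(2·0.8516) = 1.52709 − 0.778474 = 0.748615.
h = 0.748615² = 0.560424 m.

0.5604 m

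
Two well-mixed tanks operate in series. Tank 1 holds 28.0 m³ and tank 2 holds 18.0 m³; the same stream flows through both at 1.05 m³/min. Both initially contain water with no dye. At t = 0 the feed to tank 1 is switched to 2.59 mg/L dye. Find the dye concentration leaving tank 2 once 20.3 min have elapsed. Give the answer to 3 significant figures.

0.629 mg/L

Species balance on tank i: dCᵢ/dt = (Cᵢ₋₁ − Cᵢ)/τᵢ with τᵢ = Vᵢ/Q.
τ₁ = 28.0/1.05 = 26.667 min; τ₂ = 18.0/1.05 = 17.143 min.
Tank 1: C₁ = C_in(1 − e^(−t/τ₁)). Tank 2 (τ₁ ≠ τ₂): C₂ = C_in[1 − (τ₁ e^(−t/τ₁) − τ₂ e^(−t/τ₂))/(τ₁ − τ₂)].
At t = 20.3: e^(−t/τ₁) = 0.46708, e^(−t/τ₂) = 0.30600.
C₂ = 2.59·[1 − (26.667·0.46708 − 17.143·0.30600)/(9.5238)] = 2.59·0.24297 = 0.62930 mg/L.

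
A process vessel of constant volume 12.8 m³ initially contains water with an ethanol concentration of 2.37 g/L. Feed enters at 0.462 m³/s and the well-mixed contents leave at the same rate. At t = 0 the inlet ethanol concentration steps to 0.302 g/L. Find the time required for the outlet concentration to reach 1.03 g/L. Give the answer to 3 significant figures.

28.9 s

Species balance: V dC/dt = Q(C_in − C) ⇒ τ = V/Q = 27.706 s.
C(t) = C_in + (C₀ − C_in) e^(−t/τ). Set C = 1.03 and solve for t:
e^(−t/τ) = (C − C_in)/(C₀ − C_in) = (1.03 − 0.302)/(2.37 − 0.302) = 0.35203
t = −τ ln(…) = 27.706 × 1.0440 = 28.926 s.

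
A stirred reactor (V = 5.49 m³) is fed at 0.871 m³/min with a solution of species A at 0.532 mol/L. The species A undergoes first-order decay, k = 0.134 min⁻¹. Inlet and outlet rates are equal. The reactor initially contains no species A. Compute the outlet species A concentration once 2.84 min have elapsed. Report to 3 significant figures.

0.163 mol/L

Species balance: V dC/dt = Q C_in − Q C − k V C.
dC/dt = (Q/V) C_in − (Q/V + k) C; effective rate a = Q/V + k = 0.15865 + 0.134 = 0.29265 min⁻¹.
C_ss = Q C_in/(Q + kV) = 0.28841 mol/L; C(t) = C_ss + (C₀ − C_ss) e^(−a t).
C(2.84) = 0.28841 + (-0.28841)·e^(−0.29265·2.84) = 0.28841 + (-0.28841)·0.43556 = 0.16279 mol/L.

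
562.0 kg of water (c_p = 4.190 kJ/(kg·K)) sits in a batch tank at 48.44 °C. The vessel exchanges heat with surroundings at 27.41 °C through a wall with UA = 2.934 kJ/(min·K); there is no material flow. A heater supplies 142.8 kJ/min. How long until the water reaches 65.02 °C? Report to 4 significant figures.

Unsteady energy balance on the tank contents: M c_p dT/dt = −UA(T − T_amb) + Q̇.
τ = M c_p/UA = 802.584 min; T_ss = T_amb + Q̇/UA = 27.41 + 142.8/2.934 = 76.0808 °C.
T(t) = T_ss + (T₀ − T_ss)e^(−t/τ); set T = 65.02:
t = −τ ln[(T − T_ss)/(T₀ − T_ss)] = −802.584 · ln(0.400161) = 735.077 min.

735.1 min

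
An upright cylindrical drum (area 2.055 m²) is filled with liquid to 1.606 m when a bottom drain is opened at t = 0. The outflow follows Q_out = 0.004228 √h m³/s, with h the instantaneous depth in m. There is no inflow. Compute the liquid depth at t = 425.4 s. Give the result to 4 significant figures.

0.6883 m

Volume balance on the tank: A dh/dt = −0.004228 √h.
Separate and integrate: 2(√h − √h₀) = −(0.004228/A) t.
√h = √1.606 − 0.004228·425.4/(2·2.055) = 1.26728 − 0.437613 = 0.829667.
h = 0.829667² = 0.688348 m.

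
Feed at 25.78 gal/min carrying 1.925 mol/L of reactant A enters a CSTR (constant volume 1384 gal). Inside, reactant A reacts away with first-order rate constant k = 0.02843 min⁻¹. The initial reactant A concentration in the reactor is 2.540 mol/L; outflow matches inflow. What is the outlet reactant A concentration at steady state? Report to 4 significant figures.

0.7620 mol/L

Accumulation = in − out − consumed: V dC/dt = Q C_in − Q C − k V C.
At steady state: 0 = Q C_in − (Q + kV) C_ss, so C_ss = Q C_in/(Q + kV).
C_ss = 25.78·1.925/(25.78 + 0.02843·1384) = 49.6265/65.1271 = 0.761994 mol/L.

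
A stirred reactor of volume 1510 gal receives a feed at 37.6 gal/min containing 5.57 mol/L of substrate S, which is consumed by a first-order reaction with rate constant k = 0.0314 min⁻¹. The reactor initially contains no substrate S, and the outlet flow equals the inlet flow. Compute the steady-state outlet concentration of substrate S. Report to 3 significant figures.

2.46 mol/L

Accumulation = in − out − consumed: V dC/dt = Q C_in − Q C − k V C.
Steady state (dC/dt = 0): C_ss = Q C_in/(Q + kV) = C_in/(1 + kV/Q).
C_ss = 37.6·5.57/(37.6 + 0.0314·1510) = 209.43/85.014 = 2.4635 mol/L.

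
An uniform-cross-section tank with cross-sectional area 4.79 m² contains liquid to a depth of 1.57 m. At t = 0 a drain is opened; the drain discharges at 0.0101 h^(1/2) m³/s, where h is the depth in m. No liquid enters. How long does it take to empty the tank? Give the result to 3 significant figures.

1190 s

A dh/dt = −Q_out = −0.0101 √h.
Separate and integrate: 2(√h − √h₀) = −(0.0101/A) t.
Set h = 0: 2√h₀ = (0.0101/A) t_empty ⇒ t_empty = 2A√h₀/0.0101.
t_empty = 2·4.79·√1.57/0.0101 = 9.5800·1.2530/0.0101 = 1188.5 s.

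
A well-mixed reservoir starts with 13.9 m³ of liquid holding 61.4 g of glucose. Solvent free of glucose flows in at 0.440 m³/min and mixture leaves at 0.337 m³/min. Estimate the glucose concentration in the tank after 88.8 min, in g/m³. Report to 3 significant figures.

0.509 g/m³

Total volume: dV/dt = Q_in − Q_out = 0.10300 m³/min, so V(t) = 13.9 + 0.10300 t and V(88.8) = 23.046 m³.
Species balance (pure solvent in): dm/dt = −Q_out · m/V(t).
dm/m = −Q_out dt/(V₀ + 0.10300 t); integrating gives ln(m/m₀) = −(Q_out/(Q_in−Q_out)) ln(V/V₀).
m = m₀ (V₀/V)^(Q_out/(Q_in−Q_out)) = 61.4 × (13.9/23.046)^(3.2718) = 11.741 g.
C = m/V = 11.741/23.046 = 0.50946 g/m³.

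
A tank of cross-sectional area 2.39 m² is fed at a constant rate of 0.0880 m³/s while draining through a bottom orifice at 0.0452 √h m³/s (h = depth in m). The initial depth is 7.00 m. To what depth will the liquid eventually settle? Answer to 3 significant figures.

3.79 m

Unsteady balance on liquid volume: A dh/dt = Q_in − 0.0452 √h. At steady state dh/dt = 0:
Q_in = 0.0452 √h_ss ⇒ √h_ss = 0.0880/0.0452 = 1.9469.
h_ss = 1.9469² = 3.7904 m. (Since h₀ = 7.00 m > h_ss, the level will fall toward this value.)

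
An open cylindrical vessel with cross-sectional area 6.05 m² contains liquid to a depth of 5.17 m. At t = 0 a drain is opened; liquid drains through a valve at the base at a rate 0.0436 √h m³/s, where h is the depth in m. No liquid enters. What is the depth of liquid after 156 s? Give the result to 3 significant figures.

2.93 m

A dh/dt = −Q_out = −0.0436 √h.
This is separable: 2 d(√h)/dt = −0.0436/A, so √h = √h₀ − (0.0436/(2A)) t.
√h = √5.17 − 0.0436·156/(2·6.05) = 2.2738 − 0.56212 = 1.7116.
h = 1.7116² = 2.9297 m.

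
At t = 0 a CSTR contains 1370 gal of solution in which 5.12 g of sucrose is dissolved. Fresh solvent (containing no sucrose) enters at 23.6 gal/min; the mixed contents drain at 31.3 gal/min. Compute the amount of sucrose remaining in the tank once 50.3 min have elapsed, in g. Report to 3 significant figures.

Total volume: dV/dt = Q_in − Q_out = -7.7000 gal/min, so V(t) = 1370 − 7.7000 t and V(50.3) = 982.69 gal.
No sucrose enters, so dm/dt = −Q_out · (m/V).
dm/m = −Q_out dt/(V₀ − 7.7000 t); integrating gives ln(m/m₀) = −(Q_out/(Q_in−Q_out)) ln(V/V₀).
m = m₀ (V₀/V)^(Q_out/(Q_in−Q_out)) = 5.12 × (1370/982.69)^(-4.0649) = 1.3264 g.

1.33 g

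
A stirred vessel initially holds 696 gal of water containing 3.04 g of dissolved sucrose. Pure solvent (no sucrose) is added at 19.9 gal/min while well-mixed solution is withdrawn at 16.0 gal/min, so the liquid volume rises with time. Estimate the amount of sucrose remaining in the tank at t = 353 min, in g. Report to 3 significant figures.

Let m(t) be the amount of sucrose. Volume: V(t) = V₀ + (Q_in − Q_out) t = 696 + 3.9000 t; V(353) = 2072.7 gal.
No sucrose enters, so dm/dt = −Q_out · (m/V).
Separate: dm/m = −Q_out dt/V(t) ⇒ ln(m/m₀) = −(Q_out/(Q_in−Q_out)) ln(V/V₀).
m = m₀ (V₀/V)^(Q_out/(Q_in−Q_out)) = 3.04 × (696/2072.7)^(4.1026) = 0.034559 g.

0.0346 g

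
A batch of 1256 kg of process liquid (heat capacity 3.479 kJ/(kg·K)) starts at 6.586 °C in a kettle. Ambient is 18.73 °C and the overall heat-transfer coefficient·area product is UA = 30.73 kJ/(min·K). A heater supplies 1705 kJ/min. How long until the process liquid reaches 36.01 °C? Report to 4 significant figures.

81.21 min

Unsteady energy balance on the tank contents: M c_p dT/dt = −UA(T − T_amb) + Q̇.
τ = M c_p/UA = 142.194 min; T_ss = T_amb + Q̇/UA = 18.73 + 1705/30.73 = 74.2132 °C.
T(t) = T_ss + (T₀ − T_ss)e^(−t/τ); set T = 36.01:
t = −τ ln[(T − T_ss)/(T₀ − T_ss)] = −142.194 · ln(0.564909) = 81.2057 min.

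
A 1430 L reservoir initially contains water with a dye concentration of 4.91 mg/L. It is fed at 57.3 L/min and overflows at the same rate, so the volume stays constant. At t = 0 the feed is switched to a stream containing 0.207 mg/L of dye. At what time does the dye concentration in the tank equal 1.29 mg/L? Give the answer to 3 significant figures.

Species balance: V dC/dt = Q(C_in − C) ⇒ τ = V/Q = 24.956 min.
C(t) = C_in + (C₀ − C_in) e^(−t/τ). Set C = 1.29 and solve for t:
e^(−t/τ) = (C − C_in)/(C₀ − C_in) = (1.29 − 0.207)/(4.91 − 0.207) = 0.23028
t = −τ ln(…) = 24.956 × 1.4685 = 36.648 min.

36.6 min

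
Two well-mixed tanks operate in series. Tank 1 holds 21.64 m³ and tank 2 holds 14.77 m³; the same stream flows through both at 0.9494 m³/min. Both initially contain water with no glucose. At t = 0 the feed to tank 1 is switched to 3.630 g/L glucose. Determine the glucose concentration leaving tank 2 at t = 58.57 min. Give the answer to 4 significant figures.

2.935 g/L

Time constants: τᵢ = Vᵢ/Q for each well-mixed tank.
τ₁ = 21.64/0.9494 = 22.7933 min; τ₂ = 14.77/0.9494 = 15.5572 min.
Tank 1: C₁ = C_in(1 − e^(−t/τ₁)). Tank 2 (τ₁ ≠ τ₂): C₂ = C_in[1 − (τ₁ e^(−t/τ₁) − τ₂ e^(−t/τ₂))/(τ₁ − τ₂)].
At t = 58.57: e^(−t/τ₁) = 0.0765654, e^(−t/τ₂) = 0.0231718.
C₂ = 3.630·[1 − (22.7933·0.0765654 − 15.5572·0.0231718)/(7.23615)] = 3.630·0.808642 = 2.93537 g/L.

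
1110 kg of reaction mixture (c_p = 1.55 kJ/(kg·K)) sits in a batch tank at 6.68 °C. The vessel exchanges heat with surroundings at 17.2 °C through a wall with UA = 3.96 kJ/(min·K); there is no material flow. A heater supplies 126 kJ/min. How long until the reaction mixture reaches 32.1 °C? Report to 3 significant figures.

399 min

M c_p dT/dt = −UA(T − T_amb) + Q̇.
τ = M c_p/UA = 434.47 min; T_ss = T_amb + Q̇/UA = 17.2 + 126/3.96 = 49.018 °C.
T(t) = T_ss + (T₀ − T_ss)e^(−t/τ); set T = 32.1:
t = −τ ln[(T − T_ss)/(T₀ − T_ss)] = −434.47 · ln(0.39960) = 398.54 min.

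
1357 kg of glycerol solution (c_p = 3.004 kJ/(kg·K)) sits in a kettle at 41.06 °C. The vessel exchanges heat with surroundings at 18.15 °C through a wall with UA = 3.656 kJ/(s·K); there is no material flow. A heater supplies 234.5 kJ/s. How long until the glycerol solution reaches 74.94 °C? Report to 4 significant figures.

1923 s

Lumped-capacitance energy balance: M c_p dT/dt = UA(T_amb − T) + Q̇.
τ = M c_p/UA = 1115.00 s; T_ss = T_amb + Q̇/UA = 18.15 + 234.5/3.656 = 82.2911 °C.
T(t) = T_ss + (T₀ − T_ss)e^(−t/τ); set T = 74.94:
t = −τ ln[(T − T_ss)/(T₀ − T_ss)] = −1115.00 · ln(0.178291) = 1922.63 s.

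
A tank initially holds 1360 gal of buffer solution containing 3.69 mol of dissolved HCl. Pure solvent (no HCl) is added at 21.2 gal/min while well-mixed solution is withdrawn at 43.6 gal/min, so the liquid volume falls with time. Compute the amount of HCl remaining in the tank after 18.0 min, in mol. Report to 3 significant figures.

Total volume: dV/dt = Q_in − Q_out = -22.400 gal/min, so V(t) = 1360 − 22.400 t and V(18.0) = 956.80 gal.
Solute balance: dm/dt = 0 − Q_out C = −Q_out m/V(t).
Separate: dm/m = −Q_out dt/V(t) ⇒ ln(m/m₀) = −(Q_out/(Q_in−Q_out)) ln(V/V₀).
m = m₀ (V₀/V)^(Q_out/(Q_in−Q_out)) = 3.69 × (1360/956.80)^(-1.9464) = 1.8611 mol.

1.86 mol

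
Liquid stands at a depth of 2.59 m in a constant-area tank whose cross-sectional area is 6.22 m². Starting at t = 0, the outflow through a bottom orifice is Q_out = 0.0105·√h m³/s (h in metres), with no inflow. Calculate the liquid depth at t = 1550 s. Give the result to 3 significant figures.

0.0906 m

A dh/dt = −Q_out = −0.0105 √h.
Separate and integrate: 2(√h − √h₀) = −(0.0105/A) t.
√h = √2.59 − 0.0105·1550/(2·6.22) = 1.6093 − 1.3083 = 0.30107.
h = 0.30107² = 0.090642 m.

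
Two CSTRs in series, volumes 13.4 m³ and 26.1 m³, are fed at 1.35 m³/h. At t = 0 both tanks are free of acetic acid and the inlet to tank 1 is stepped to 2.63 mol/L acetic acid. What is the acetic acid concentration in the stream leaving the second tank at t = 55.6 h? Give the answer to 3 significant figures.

2.34 mol/L

Species balance on tank i: dCᵢ/dt = (Cᵢ₋₁ − Cᵢ)/τᵢ with τᵢ = Vᵢ/Q.
τ₁ = 13.4/1.35 = 9.9259 h; τ₂ = 26.1/1.35 = 19.333 h.
Solving the cascade with C₁(0)=C₂(0)=0 gives C₂(t) = C_in[1 − (τ₁ e^(−t/τ₁) − τ₂ e^(−t/τ₂))/(τ₁ − τ₂)].
At t = 55.6: e^(−t/τ₁) = 0.0036923, e^(−t/τ₂) = 0.056368.
C₂ = 2.63·[1 − (9.9259·0.0036923 − 19.333·0.056368)/(-9.4074)] = 2.63·0.88805 = 2.3356 mol/L.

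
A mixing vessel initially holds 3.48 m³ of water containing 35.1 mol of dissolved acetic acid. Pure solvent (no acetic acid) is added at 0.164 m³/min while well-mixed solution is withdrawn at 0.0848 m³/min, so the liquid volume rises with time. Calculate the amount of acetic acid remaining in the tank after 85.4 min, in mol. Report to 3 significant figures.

Let m(t) be the amount of acetic acid. Volume: V(t) = V₀ + (Q_in − Q_out) t = 3.48 + 0.079200 t; V(85.4) = 10.244 m³.
Solute balance: dm/dt = 0 − Q_out C = −Q_out m/V(t).
Separate: dm/m = −Q_out dt/V(t) ⇒ ln(m/m₀) = −(Q_out/(Q_in−Q_out)) ln(V/V₀).
m = m₀ (V₀/V)^(Q_out/(Q_in−Q_out)) = 35.1 × (3.48/10.244)^(1.0707) = 11.048 mol.

11.0 mol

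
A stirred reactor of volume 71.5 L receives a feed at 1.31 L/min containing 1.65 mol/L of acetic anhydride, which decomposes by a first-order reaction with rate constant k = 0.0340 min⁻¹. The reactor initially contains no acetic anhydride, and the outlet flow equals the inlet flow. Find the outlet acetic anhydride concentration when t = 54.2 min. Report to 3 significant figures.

0.544 mol/L

V dC/dt = Q(C_in − C) − k V C.
dC/dt = (Q/V) C_in − (Q/V + k) C; effective rate a = Q/V + k = 0.018322 + 0.0340 = 0.052322 min⁻¹.
C_ss = Q C_in/(Q + kV) = 0.57779 mol/L; C(t) = C_ss + (C₀ − C_ss) e^(−a t).
C(54.2) = 0.57779 + (-0.57779)·e^(−0.052322·54.2) = 0.57779 + (-0.57779)·0.058670 = 0.54389 mol/L.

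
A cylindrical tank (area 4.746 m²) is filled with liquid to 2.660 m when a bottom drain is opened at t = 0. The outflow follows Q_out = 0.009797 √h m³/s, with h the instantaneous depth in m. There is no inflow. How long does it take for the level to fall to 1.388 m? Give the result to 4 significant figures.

438.7 s

Accumulation of liquid (constant cross-section A): A dh/dt = −0.009797 √h.
∫ h^(−1/2) dh = −(0.009797/A) ∫ dt, giving 2√h = 2√h₀ − (0.009797/A) t.
t = 2A(√h₀ − √h)/0.009797 = 2·4.746·(√2.660 − √1.388)/0.009797
  = 9.49200 × (1.63095 − 1.17813) / 0.009797 = 438.719 s.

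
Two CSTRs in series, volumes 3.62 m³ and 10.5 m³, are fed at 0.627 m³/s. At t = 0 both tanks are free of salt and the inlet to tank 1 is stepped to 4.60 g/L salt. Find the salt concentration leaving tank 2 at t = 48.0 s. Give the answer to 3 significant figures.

Time constants: τᵢ = Vᵢ/Q for each well-mixed tank.
τ₁ = 3.62/0.627 = 5.7735 s; τ₂ = 10.5/0.627 = 16.746 s.
Tank 1: C₁ = C_in(1 − e^(−t/τ₁)). Tank 2 (τ₁ ≠ τ₂): C₂ = C_in[1 − (τ₁ e^(−t/τ₁) − τ₂ e^(−t/τ₂))/(τ₁ − τ₂)].
At t = 48.0: e^(−t/τ₁) = 0.00024511, e^(−t/τ₂) = 0.056910.
C₂ = 4.60·[1 − (5.7735·0.00024511 − 16.746·0.056910)/(-10.973)] = 4.60·0.91328 = 4.2011 g/L.

4.20 g/L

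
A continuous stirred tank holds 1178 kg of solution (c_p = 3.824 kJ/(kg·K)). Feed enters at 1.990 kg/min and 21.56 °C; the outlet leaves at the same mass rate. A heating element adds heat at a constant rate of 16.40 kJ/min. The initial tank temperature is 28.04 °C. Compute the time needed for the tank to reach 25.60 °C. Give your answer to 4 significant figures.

Unsteady energy balance on the tank contents: M c_p dT/dt = ṁ c_p (T_in − T) + 16.40.
τ = M/ṁ = 591.960 min; T_ss = T_in + Q̇/(ṁ c_p) = 23.7151 °C.
T(t) = T_ss + (T₀ − T_ss) e^(−t/τ). Set T = 25.60:
e^(−t/τ) = (25.60 − 23.7151)/(28.04 − 23.7151) = 0.435822
t = −591.960 · ln(0.435822) = 491.636 min.

491.6 min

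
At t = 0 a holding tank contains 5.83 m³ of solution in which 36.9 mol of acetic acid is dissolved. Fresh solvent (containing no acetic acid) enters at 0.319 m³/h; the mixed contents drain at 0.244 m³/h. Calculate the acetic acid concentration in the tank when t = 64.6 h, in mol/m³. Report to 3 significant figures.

Total volume: dV/dt = Q_in − Q_out = 0.075000 m³/h, so V(t) = 5.83 + 0.075000 t and V(64.6) = 10.675 m³.
Species balance (pure solvent in): dm/dt = −Q_out · m/V(t).
Separate: dm/m = −Q_out dt/V(t) ⇒ ln(m/m₀) = −(Q_out/(Q_in−Q_out)) ln(V/V₀).
m = m₀ (V₀/V)^(Q_out/(Q_in−Q_out)) = 36.9 × (5.83/10.675)^(3.2533) = 5.1568 mol.
C = m/V = 5.1568/10.675 = 0.48307 mol/m³.

0.483 mol/m³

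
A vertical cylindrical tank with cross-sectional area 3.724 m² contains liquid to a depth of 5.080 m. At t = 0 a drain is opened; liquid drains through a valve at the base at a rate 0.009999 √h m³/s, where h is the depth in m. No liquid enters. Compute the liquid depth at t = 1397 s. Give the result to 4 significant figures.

A dh/dt = −Q_out = −0.009999 √h.
Separate and integrate: 2(√h − √h₀) = −(0.009999/A) t.
√h = √5.080 − 0.009999·1397/(2·3.724) = 2.25389 − 1.87548 = 0.378402.
h = 0.378402² = 0.143188 m.

0.1432 m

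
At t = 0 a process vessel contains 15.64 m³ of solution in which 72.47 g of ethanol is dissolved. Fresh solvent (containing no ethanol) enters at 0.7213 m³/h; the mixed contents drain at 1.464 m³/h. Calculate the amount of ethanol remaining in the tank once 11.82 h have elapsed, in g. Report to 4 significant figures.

14.28 g

Let m(t) be the amount of ethanol. Volume: V(t) = V₀ + (Q_in − Q_out) t = 15.64 − 0.742700 t; V(11.82) = 6.86129 m³.
Solute balance: dm/dt = 0 − Q_out C = −Q_out m/V(t).
Separate: dm/m = −Q_out dt/V(t) ⇒ ln(m/m₀) = −(Q_out/(Q_in−Q_out)) ln(V/V₀).
m = m₀ (V₀/V)^(Q_out/(Q_in−Q_out)) = 72.47 × (15.64/6.86129)^(-1.97119) = 14.2826 g.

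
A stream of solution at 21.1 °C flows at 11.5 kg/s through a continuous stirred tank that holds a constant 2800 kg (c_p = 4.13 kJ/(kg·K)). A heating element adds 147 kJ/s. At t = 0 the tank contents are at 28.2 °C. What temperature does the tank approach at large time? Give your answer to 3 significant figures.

M c_p dT/dt = ṁ c_p (T_in − T) + Q̇.
At steady state dT/dt = 0 ⇒ T_ss = T_in + Q̇/(ṁ c_p) = 21.1 + 147/(11.5·4.13) = 24.195 °C.

24.2 °C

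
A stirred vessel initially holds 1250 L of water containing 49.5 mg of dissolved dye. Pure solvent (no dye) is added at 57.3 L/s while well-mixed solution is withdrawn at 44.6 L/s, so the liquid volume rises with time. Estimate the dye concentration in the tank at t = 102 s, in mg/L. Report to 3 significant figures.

0.00160 mg/L

Let m(t) be the amount of dye. Volume: V(t) = V₀ + (Q_in − Q_out) t = 1250 + 12.700 t; V(102) = 2545.4 L.
Solute balance: dm/dt = 0 − Q_out C = −Q_out m/V(t).
Separate: dm/m = −Q_out dt/V(t) ⇒ ln(m/m₀) = −(Q_out/(Q_in−Q_out)) ln(V/V₀).
m = m₀ (V₀/V)^(Q_out/(Q_in−Q_out)) = 49.5 × (1250/2545.4)^(3.5118) = 4.0738 mg.
C = m/V = 4.0738/2545.4 = 0.0016004 mg/L.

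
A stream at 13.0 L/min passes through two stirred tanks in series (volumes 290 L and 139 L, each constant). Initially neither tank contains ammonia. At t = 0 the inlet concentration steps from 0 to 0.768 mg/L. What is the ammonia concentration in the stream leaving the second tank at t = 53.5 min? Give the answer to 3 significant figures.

0.639 mg/L

Each tank obeys Vᵢ dCᵢ/dt = Q(Cᵢ₋₁ − Cᵢ), so τᵢ = Vᵢ/Q.
τ₁ = 290/13.0 = 22.308 min; τ₂ = 139/13.0 = 10.692 min.
Tank 1: C₁ = C_in(1 − e^(−t/τ₁)). Tank 2 (τ₁ ≠ τ₂): C₂ = C_in[1 − (τ₁ e^(−t/τ₁) − τ₂ e^(−t/τ₂))/(τ₁ − τ₂)].
At t = 53.5: e^(−t/τ₁) = 0.090874, e^(−t/τ₂) = 0.0067138.
C₂ = 0.768·[1 − (22.308·0.090874 − 10.692·0.0067138)/(11.615)] = 0.768·0.83165 = 0.63871 mg/L.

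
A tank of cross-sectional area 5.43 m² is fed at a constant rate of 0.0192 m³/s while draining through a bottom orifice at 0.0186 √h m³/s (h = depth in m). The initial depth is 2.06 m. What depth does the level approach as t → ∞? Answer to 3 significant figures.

Level balance: A dh/dt = 0.0192 − 0.0186 √h. Setting dh/dt = 0:
Q_in = 0.0186 √h_ss ⇒ √h_ss = 0.0192/0.0186 = 1.0323.
h_ss = 1.0323² = 1.0656 m. (Since h₀ = 2.06 m > h_ss, the level will fall toward this value.)

1.07 m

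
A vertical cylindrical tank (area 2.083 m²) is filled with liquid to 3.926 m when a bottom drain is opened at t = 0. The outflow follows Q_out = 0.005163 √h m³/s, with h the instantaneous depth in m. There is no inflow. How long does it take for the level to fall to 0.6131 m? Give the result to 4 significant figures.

967.0 s

A dh/dt = −Q_out = −0.005163 √h.
Separate and integrate: 2(√h − √h₀) = −(0.005163/A) t.
t = 2A(√h₀ − √h)/0.005163 = 2·2.083·(√3.926 − √0.6131)/0.005163
  = 4.16600 × (1.98141 − 0.783007) / 0.005163 = 966.989 s.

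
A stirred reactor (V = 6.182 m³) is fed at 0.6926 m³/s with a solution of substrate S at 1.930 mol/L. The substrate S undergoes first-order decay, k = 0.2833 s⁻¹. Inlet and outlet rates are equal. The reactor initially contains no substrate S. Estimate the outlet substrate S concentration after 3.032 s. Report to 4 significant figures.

Accumulation = in − out − consumed: V dC/dt = Q C_in − Q C − k V C.
This is linear with rate a = Q/V + k = 0.395335 s⁻¹.
C_ss = Q C_in/(Q + kV) = 0.546947 mol/L; C(t) = C_ss + (C₀ − C_ss) e^(−a t).
C(3.032) = 0.546947 + (-0.546947)·e^(−0.395335·3.032) = 0.546947 + (-0.546947)·0.301599 = 0.381988 mol/L.

0.3820 mol/L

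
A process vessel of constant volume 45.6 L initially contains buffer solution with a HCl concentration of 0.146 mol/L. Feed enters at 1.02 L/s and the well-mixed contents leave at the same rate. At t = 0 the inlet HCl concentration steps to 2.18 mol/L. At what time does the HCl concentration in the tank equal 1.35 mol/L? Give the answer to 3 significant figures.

40.1 s

Species balance on the tank: V dC/dt = Q(C_in − C), so τ = V/Q = 44.706 s.
C(t) = C_in + (C₀ − C_in) e^(−t/τ). Set C = 1.35 and solve for t:
e^(−t/τ) = (C − C_in)/(C₀ − C_in) = (1.35 − 2.18)/(0.146 − 2.18) = 0.40806
t = −τ ln(…) = 44.706 × 0.89633 = 40.071 s.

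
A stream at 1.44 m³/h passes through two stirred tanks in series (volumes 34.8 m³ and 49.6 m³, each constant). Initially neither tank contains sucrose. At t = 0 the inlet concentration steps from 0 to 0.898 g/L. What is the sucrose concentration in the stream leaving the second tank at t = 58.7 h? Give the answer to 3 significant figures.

0.537 g/L

Species balance on tank i: dCᵢ/dt = (Cᵢ₋₁ − Cᵢ)/τᵢ with τᵢ = Vᵢ/Q.
τ₁ = 34.8/1.44 = 24.167 h; τ₂ = 49.6/1.44 = 34.444 h.
Tank 1: C₁ = C_in(1 − e^(−t/τ₁)). Tank 2 (τ₁ ≠ τ₂): C₂ = C_in[1 − (τ₁ e^(−t/τ₁) − τ₂ e^(−t/τ₂))/(τ₁ − τ₂)].
At t = 58.7: e^(−t/τ₁) = 0.088128, e^(−t/τ₂) = 0.18192.
C₂ = 0.898·[1 − (24.167·0.088128 − 34.444·0.18192)/(-10.278)] = 0.898·0.59755 = 0.53660 g/L.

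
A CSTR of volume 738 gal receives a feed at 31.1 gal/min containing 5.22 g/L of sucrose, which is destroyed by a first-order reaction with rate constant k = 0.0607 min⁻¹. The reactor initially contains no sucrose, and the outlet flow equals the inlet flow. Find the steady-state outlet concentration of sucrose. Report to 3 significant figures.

2.14 g/L

V dC/dt = Q(C_in − C) − k V C.
Steady state (dC/dt = 0): C_ss = Q C_in/(Q + kV) = C_in/(1 + kV/Q).
C_ss = 31.1·5.22/(31.1 + 0.0607·738) = 162.34/75.897 = 2.1390 g/L.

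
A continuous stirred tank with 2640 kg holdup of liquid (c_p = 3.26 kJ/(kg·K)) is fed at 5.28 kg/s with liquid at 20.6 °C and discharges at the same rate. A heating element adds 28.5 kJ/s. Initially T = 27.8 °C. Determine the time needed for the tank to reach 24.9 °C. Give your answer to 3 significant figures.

First-law balance (no shaft work): M c_p dT/dt = ṁ c_p (T_in − T) + 28.5.
τ = M/ṁ = 500.00 s; T_ss = T_in + Q̇/(ṁ c_p) = 22.256 °C.
T(t) = T_ss + (T₀ − T_ss) e^(−t/τ). Set T = 24.9:
e^(−t/τ) = (24.9 − 22.256)/(27.8 − 22.256) = 0.47694
t = −500.00 · ln(0.47694) = 370.19 s.

370 s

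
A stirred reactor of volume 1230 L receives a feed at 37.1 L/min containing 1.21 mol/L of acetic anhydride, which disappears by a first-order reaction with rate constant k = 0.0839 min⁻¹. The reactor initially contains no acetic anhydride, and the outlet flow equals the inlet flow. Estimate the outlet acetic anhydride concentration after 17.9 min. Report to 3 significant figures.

V dC/dt = Q(C_in − C) − k V C.
dC/dt = (Q/V) C_in − (Q/V + k) C; effective rate a = Q/V + k = 0.030163 + 0.0839 = 0.11406 min⁻¹.
C_ss = Q C_in/(Q + kV) = 0.31997 mol/L; C(t) = C_ss + (C₀ − C_ss) e^(−a t).
C(17.9) = 0.31997 + (-0.31997)·e^(−0.11406·17.9) = 0.31997 + (-0.31997)·0.12981 = 0.27844 mol/L.

0.278 mol/L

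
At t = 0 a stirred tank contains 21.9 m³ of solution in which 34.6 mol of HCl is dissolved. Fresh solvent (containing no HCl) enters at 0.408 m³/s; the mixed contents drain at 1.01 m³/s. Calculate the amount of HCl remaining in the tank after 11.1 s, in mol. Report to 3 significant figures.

18.8 mol

Total volume: dV/dt = Q_in − Q_out = -0.60200 m³/s, so V(t) = 21.9 − 0.60200 t and V(11.1) = 15.218 m³.
No HCl enters, so dm/dt = −Q_out · (m/V).
dm/m = −Q_out dt/(V₀ − 0.60200 t); integrating gives ln(m/m₀) = −(Q_out/(Q_in−Q_out)) ln(V/V₀).
m = m₀ (V₀/V)^(Q_out/(Q_in−Q_out)) = 34.6 × (21.9/15.218)^(-1.6777) = 18.786 mol.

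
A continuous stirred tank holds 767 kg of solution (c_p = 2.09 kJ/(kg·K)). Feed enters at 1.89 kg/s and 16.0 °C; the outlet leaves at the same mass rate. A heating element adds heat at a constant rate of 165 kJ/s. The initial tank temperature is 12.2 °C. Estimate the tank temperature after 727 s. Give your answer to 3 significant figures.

50.2 °C

Energy balance: M c_p dT/dt = ṁ c_p (T_in − T) + 165.
τ = M/ṁ = 405.82 s; T_ss = T_in + Q̇/(ṁ c_p) = 16.0 + 165/(1.89·2.09) = 57.771 °C.
Solution: T(t) = T_ss + (T₀ − T_ss) e^(−t/τ).
T(727) = 57.771 + (-45.571)·e^(−727/405.82) = 57.771 + (-45.571)·0.16672 = 50.173 °C.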